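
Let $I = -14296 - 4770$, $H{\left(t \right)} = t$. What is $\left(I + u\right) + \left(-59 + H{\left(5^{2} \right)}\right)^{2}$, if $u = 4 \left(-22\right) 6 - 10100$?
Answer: $-28538$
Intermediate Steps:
$I = -19066$
$u = -10628$ ($u = \left(-88\right) 6 - 10100 = -528 - 10100 = -10628$)
$\left(I + u\right) + \left(-59 + H{\left(5^{2} \right)}\right)^{2} = \left(-19066 - 10628\right) + \left(-59 + 5^{2}\right)^{2} = -29694 + \left(-59 + 25\right)^{2} = -29694 + \left(-34\right)^{2} = -29694 + 1156 = -28538$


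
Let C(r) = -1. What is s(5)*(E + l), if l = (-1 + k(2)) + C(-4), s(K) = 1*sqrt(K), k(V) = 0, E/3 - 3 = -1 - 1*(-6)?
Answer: 22*sqrt(5) ≈ 49.193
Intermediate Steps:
E = 24 (E = 9 + 3*(-1 - 1*(-6)) = 9 + 3*(-1 + 6) = 9 + 3*5 = 9 + 15 = 24)
s(K) = sqrt(K)
l = -2 (l = (-1 + 0) - 1 = -1 - 1 = -2)
s(5)*(E + l) = sqrt(5)*(24 - 2) = sqrt(5)*22 = 22*sqrt(5)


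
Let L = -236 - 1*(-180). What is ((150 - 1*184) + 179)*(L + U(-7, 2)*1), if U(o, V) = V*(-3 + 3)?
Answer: -8120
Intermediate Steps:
U(o, V) = 0 (U(o, V) = V*0 = 0)
L = -56 (L = -236 + 180 = -56)
((150 - 1*184) + 179)*(L + U(-7, 2)*1) = ((150 - 1*184) + 179)*(-56 + 0*1) = ((150 - 184) + 179)*(-56 + 0) = (-34 + 179)*(-56) = 145*(-56) = -8120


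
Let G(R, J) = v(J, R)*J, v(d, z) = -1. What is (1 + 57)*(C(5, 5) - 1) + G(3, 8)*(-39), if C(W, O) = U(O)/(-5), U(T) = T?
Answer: 196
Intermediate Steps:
G(R, J) = -J
C(W, O) = -O/5 (C(W, O) = O/(-5) = O*(-⅕) = -O/5)
(1 + 57)*(C(5, 5) - 1) + G(3, 8)*(-39) = (1 + 57)*(-⅕*5 - 1) - 1*8*(-39) = 58*(-1 - 1) - 8*(-39) = 58*(-2) + 312 = -116 + 312 = 196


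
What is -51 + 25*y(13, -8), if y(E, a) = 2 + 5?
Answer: 124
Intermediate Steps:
y(E, a) = 7
-51 + 25*y(13, -8) = -51 + 25*7 = -51 + 175 = 124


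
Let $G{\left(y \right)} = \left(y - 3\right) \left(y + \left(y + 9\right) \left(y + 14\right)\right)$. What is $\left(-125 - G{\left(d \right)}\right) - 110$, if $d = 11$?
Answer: $-4323$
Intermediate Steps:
$G{\left(y \right)} = \left(-3 + y\right) \left(y + \left(9 + y\right) \left(14 + y\right)\right)$
$\left(-125 - G{\left(d \right)}\right) - 110 = \left(-125 - \left(-378 + 11^{3} + 21 \cdot 11^{2} + 54 \cdot 11\right)\right) - 110 = \left(-125 - \left(-378 + 1331 + 21 \cdot 121 + 594\right)\right) - 110 = \left(-125 - \left(-378 + 1331 + 2541 + 594\right)\right) - 110 = \left(-125 - 4088\right) - 110 = -4213 - 110 = -4323$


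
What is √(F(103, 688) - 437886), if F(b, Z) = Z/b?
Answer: I*√4645461710/103 ≈ 661.72*I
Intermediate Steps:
√(F(103, 688) - 437886) = √(688/103 - 437886) = √(-45101570/103) = I*√4645461710/103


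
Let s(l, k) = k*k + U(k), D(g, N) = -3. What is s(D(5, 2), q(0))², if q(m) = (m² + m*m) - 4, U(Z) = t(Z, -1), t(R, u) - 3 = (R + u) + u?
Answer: 169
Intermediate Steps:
t(R, u) = 3 + R + 2*u (t(R, u) = 3 + ((R + u) + u) = 3 + (R + 2*u) = 3 + R + 2*u)
U(Z) = 1 + Z (U(Z) = 3 + Z + 2*(-1) = 3 + Z - 2 = 1 + Z)
q(m) = -4 + 2*m² (q(m) = (m² + m²) - 4 = 2*m² - 4 = -4 + 2*m²)
s(l, k) = 1 + k + k² (s(l, k) = k*k + (1 + k) = k² + (1 + k) = 1 + k + k²)
s(D(5, 2), q(0))² = (1 + (-4 + 2*0²) + (-4 + 2*0²)²)² = (1 + (-4 + 2*0) + (-4 + 2*0)²)² = (1 + (-4 + 0) + (-4 + 0)²)² = (1 - 4 + (-4)²)² = (1 - 4 + 16)² = 13² = 169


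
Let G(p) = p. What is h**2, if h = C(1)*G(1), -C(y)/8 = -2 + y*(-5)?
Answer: 3136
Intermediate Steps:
C(y) = 16 + 40*y (C(y) = -8*(-2 + y*(-5)) = -8*(-2 - 5*y) = 16 + 40*y)
h = 56 (h = (16 + 40*1)*1 = (16 + 40)*1 = 56*1 = 56)
h**2 = 56**2 = 3136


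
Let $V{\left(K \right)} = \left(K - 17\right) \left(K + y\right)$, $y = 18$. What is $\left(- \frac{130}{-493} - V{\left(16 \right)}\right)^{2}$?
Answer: $\frac{285339664}{243049} \approx 1174.0$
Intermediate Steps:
$V{\left(K \right)} = \left(-17 + K\right) \left(18 + K\right)$ ($V{\left(K \right)} = \left(K - 17\right) \left(K + 18\right) = \left(-17 + K\right) \left(18 + K\right)$)
$\left(- \frac{130}{-493} - V{\left(16 \right)}\right)^{2} = \left(- \frac{130}{-493} - \left(-306 + 16 + 16^{2}\right)\right)^{2} = \left(\left(-130\right) \left(- \frac{1}{493}\right) - \left(-306 + 16 + 256\right)\right)^{2} = \left(\frac{130}{493} - -34\right)^{2} = \left(\frac{130}{493} + 34\right)^{2} = \left(\frac{16892}{493}\right)^{2} = \frac{285339664}{243049}$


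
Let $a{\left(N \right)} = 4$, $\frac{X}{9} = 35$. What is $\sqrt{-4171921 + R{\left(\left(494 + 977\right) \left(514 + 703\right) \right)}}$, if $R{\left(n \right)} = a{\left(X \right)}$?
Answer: $i \sqrt{4171917} \approx 2042.5 i$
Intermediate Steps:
$X = 315$ ($X = 9 \cdot 35 = 315$)
$R{\left(n \right)} = 4$
$\sqrt{-4171921 + R{\left(\left(494 + 977\right) \left(514 + 703\right) \right)}} = \sqrt{-4171921 + 4} = \sqrt{-4171917} = i \sqrt{4171917}$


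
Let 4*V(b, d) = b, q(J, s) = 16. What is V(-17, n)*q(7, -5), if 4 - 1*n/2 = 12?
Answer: -68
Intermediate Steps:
n = -16 (n = 8 - 2*12 = 8 - 24 = -16)
V(b, d) = b/4
V(-17, n)*q(7, -5) = ((¼)*(-17))*16 = -17/4*16 = -68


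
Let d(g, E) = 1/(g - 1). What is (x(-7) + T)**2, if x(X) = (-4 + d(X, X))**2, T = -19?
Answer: 16129/4096 ≈ 3.9377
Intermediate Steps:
d(g, E) = 1/(-1 + g)
x(X) = (-4 + 1/(-1 + X))**2
(x(-7) + T)**2 = ((-5 + 4*(-7))**2/(-1 - 7)**2 - 19)**2 = ((-5 - 28)**2/(-8)**2 - 19)**2 = ((1/64)*(-33)**2 - 19)**2 = ((1/64)*1089 - 19)**2 = (1089/64 - 19)**2 = (-127/64)**2 = 16129/4096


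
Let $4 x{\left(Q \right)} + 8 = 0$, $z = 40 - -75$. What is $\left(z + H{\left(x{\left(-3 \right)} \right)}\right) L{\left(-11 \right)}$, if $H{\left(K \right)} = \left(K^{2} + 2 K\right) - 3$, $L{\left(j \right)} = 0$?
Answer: $0$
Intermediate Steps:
$z = 115$ ($z = 40 + 75 = 115$)
$x{\left(Q \right)} = -2$ ($x{\left(Q \right)} = -2 + \frac{1}{4} \cdot 0 = -2 + 0 = -2$)
$H{\left(K \right)} = -3 + K^{2} + 2 K$
$\left(z + H{\left(x{\left(-3 \right)} \right)}\right) L{\left(-11 \right)} = \left(115 + \left(-3 + \left(-2\right)^{2} + 2 \left(-2\right)\right)\right) 0 = \left(115 - 3\right) 0 = 112 \cdot 0 = 0$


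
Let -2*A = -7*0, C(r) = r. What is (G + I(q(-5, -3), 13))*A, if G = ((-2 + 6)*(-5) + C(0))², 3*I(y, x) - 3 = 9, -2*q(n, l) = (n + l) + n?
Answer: 0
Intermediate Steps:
q(n, l) = -n - l/2 (q(n, l) = -((n + l) + n)/2 = -((l + n) + n)/2 = -(l + 2*n)/2 = -n - l/2)
I(y, x) = 4 (I(y, x) = 1 + (⅓)*9 = 1 + 3 = 4)
A = 0 (A = -(-7)*0/2 = -½*0 = 0)
G = 400 (G = ((-2 + 6)*(-5) + 0)² = (4*(-5) + 0)² = (-20 + 0)² = (-20)² = 400)
(G + I(q(-5, -3), 13))*A = (400 + 4)*0 = 404*0 = 0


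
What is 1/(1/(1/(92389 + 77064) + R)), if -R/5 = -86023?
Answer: 72884277096/169453 ≈ 4.3012e+5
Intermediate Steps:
R = 430115 (R = -5*(-86023) = 430115)
1/(1/(1/(92389 + 77064) + R)) = 1/(1/(1/(92389 + 77064) + 430115)) = 1/(1/(1/169453 + 430115)) = 1/(1/(72884277096/169453)) = 1/(169453/72884277096) = 72884277096/169453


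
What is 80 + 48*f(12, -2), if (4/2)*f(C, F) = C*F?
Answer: -496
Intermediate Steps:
f(C, F) = C*F/2 (f(C, F) = (C*F)/2 = C*F/2)
80 + 48*f(12, -2) = 80 + 48*((½)*12*(-2)) = 80 + 48*(-12) = 80 - 576 = -496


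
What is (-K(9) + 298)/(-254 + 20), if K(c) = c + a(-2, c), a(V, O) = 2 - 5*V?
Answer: -277/234 ≈ -1.1838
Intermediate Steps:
K(c) = 12 + c (K(c) = c + (2 - 5*(-2)) = c + (2 + 10) = c + 12 = 12 + c)
(-K(9) + 298)/(-254 + 20) = (-(12 + 9) + 298)/(-254 + 20) = (-1*21 + 298)/(-234) = (-21 + 298)*(-1/234) = 277*(-1/234) = -277/234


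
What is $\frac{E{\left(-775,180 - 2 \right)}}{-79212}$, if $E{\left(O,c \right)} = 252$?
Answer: $- \frac{3}{943} \approx -0.0031813$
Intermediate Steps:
$\frac{E{\left(-775,180 - 2 \right)}}{-79212} = \frac{252}{-79212} = 252 \left(- \frac{1}{79212}\right) = - \frac{3}{943}$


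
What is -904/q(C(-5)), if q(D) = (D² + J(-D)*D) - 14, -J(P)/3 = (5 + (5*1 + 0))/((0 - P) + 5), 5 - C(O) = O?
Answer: -452/33 ≈ -13.697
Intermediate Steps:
C(O) = 5 - O
J(P) = -30/(5 - P) (J(P) = -3*(5 + (5*1 + 0))/((0 - P) + 5) = -3*(5 + (5 + 0))/(-P + 5) = -3*(5 + 5)/(5 - P) = -30/(5 - P))
q(D) = -14 + D² + 30*D/(-5 - D) (q(D) = (D² + (30/(-5 - D))*D) - 14 = (D² + 30*D/(-5 - D)) - 14 = -14 + D² + 30*D/(-5 - D))
-904/q(C(-5)) = -904*(5 + (5 - 1*(-5)))/(-30*(5 - 1*(-5)) + (-14 + (5 - 1*(-5))²)*(5 + (5 - 1*(-5)))) = -904*(5 + (5 + 5))/(-30*(5 + 5) + (-14 + (5 + 5)²)*(5 + (5 + 5))) = -904*(5 + 10)/(-30*10 + (-14 + 10²)*(5 + 10)) = -904*15/(-300 + (-14 + 100)*15) = -904*15/(-300 + 86*15) = -904*15/(-300 + 1290) = -904/((1/15)*990) = -904/66 = -904*1/66 = -452/33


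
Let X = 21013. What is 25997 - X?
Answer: 4984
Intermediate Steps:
25997 - X = 25997 - 1*21013 = 25997 - 21013 = 4984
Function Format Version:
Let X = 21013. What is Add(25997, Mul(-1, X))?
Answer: 4984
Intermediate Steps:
Add(25997, Mul(-1, X)) = Add(25997, Mul(-1, 21013)) = Add(25997, -21013) = 4984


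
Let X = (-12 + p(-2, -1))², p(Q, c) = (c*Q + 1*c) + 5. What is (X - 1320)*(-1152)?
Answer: 1479168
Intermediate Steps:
p(Q, c) = 5 + c + Q*c (p(Q, c) = (Q*c + c) + 5 = (c + Q*c) + 5 = 5 + c + Q*c)
X = 36 (X = (-12 + (5 - 1 - 2*(-1)))² = (-12 + (5 - 1 + 2))² = (-12 + 6)² = (-6)² = 36)
(X - 1320)*(-1152) = (36 - 1320)*(-1152) = -1284*(-1152) = 1479168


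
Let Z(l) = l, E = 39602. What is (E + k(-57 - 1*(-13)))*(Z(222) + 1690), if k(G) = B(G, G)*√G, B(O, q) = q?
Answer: 75719024 - 168256*I*√11 ≈ 7.5719e+7 - 5.5804e+5*I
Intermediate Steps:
k(G) = G^(3/2) (k(G) = G*√G = G^(3/2))
(E + k(-57 - 1*(-13)))*(Z(222) + 1690) = (39602 + (-57 - 1*(-13))^(3/2))*(222 + 1690) = (39602 + (-57 + 13)^(3/2))*1912 = (39602 + (-44)^(3/2))*1912 = (39602 - 88*I*√11)*1912 = 75719024 - 168256*I*√11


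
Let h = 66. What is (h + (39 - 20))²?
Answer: 7225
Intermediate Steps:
(h + (39 - 20))² = (66 + (39 - 20))² = (66 + 19)² = 85² = 7225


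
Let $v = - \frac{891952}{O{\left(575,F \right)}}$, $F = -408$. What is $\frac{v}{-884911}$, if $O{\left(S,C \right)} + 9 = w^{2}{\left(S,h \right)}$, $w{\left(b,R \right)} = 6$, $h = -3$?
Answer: $\frac{891952}{23892597} \approx 0.037332$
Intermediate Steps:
$O{\left(S,C \right)} = 27$ ($O{\left(S,C \right)} = -9 + 6^{2} = -9 + 36 = 27$)
$v = - \frac{891952}{27} \approx -33035.0$
$\frac{v}{-884911} = - \frac{891952}{27 \left(-884911\right)} = \left(- \frac{891952}{27}\right) \left(- \frac{1}{884911}\right) = \frac{891952}{23892597}$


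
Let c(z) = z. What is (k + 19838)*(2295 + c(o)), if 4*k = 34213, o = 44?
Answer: 265628535/4 ≈ 6.6407e+7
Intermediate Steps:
k = 34213/4 (k = (1/4)*34213 = 34213/4 ≈ 8553.3)
(k + 19838)*(2295 + c(o)) = (34213/4 + 19838)*(2295 + 44) = (113565/4)*2339 = 265628535/4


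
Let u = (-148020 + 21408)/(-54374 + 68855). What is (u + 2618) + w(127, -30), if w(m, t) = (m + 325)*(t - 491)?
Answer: -374708334/1609 ≈ -2.3288e+5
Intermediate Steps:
w(m, t) = (-491 + t)*(325 + m) (w(m, t) = (325 + m)*(-491 + t) = (-491 + t)*(325 + m))
u = -14068/1609 (u = -126612/14481 = -126612*1/14481 = -14068/1609 ≈ -8.7433)
(u + 2618) + w(127, -30) = (-14068/1609 + 2618) + (-159575 - 491*127 + 325*(-30) + 127*(-30)) = 4198294/1609 + (-159575 - 62357 - 9750 - 3810) = 4198294/1609 - 235492 = -374708334/1609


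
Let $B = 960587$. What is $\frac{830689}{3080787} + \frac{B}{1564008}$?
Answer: $\frac{473174242609}{535375057144} \approx 0.88382$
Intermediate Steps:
$\frac{830689}{3080787} + \frac{B}{1564008} = \frac{830689}{3080787} + \frac{960587}{1564008} = \frac{473174242609}{535375057144}$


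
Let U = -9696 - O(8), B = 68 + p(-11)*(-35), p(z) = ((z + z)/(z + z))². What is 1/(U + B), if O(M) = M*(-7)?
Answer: -1/9607 ≈ -0.00010409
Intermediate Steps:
O(M) = -7*M
p(z) = 1 (p(z) = ((2*z)/((2*z)))² = ((2*z)*(1/(2*z)))² = 1² = 1)
B = 33 (B = 68 + 1*(-35) = 68 - 35 = 33)
U = -9640 (U = -9696 - (-7)*8 = -9696 - 1*(-56) = -9696 + 56 = -9640)
1/(U + B) = 1/(-9640 + 33) = 1/(-9607) = -1/9607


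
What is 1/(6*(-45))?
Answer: -1/270 ≈ -0.0037037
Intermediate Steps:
1/(6*(-45)) = 1/(-270) = -1/270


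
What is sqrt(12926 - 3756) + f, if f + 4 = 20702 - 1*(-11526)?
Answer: 32224 + sqrt(9170) ≈ 32320.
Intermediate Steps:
f = 32224 (f = -4 + (20702 - 1*(-11526)) = -4 + (20702 + 11526) = -4 + 32228 = 32224)
sqrt(12926 - 3756) + f = sqrt(12926 - 3756) + 32224 = sqrt(9170) + 32224 = 32224 + sqrt(9170)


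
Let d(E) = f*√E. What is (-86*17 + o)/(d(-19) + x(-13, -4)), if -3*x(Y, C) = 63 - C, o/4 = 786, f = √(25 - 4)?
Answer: -169041/4040 - 7569*I*√399/4040 ≈ -41.842 - 37.423*I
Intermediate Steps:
f = √21 ≈ 4.5826
o = 3144 (o = 4*786 = 3144)
x(Y, C) = -21 + C/3 (x(Y, C) = -(63 - C)/3 = -21 + C/3)
d(E) = √21*√E
(-86*17 + o)/(d(-19) + x(-13, -4)) = (-86*17 + 3144)/(√21*√(-19) + (-21 + (⅓)*(-4))) = (-1462 + 3144)/(√21*(I*√19) + (-21 - 4/3)) = 1682/(I*√399 - 67/3) = 1682/(-67/3 + I*√399)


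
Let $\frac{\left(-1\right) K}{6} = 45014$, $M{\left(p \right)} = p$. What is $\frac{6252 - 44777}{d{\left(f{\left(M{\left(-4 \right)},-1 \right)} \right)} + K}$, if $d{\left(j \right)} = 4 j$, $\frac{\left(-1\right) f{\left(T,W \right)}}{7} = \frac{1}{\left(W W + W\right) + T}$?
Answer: $\frac{575}{4031} \approx 0.14264$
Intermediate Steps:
$f{\left(T,W \right)} = - \frac{7}{T + W + W^{2}}$ ($f{\left(T,W \right)} = - \frac{7}{\left(W W + W\right) + T} = - \frac{7}{\left(W^{2} + W\right) + T} = - \frac{7}{\left(W + W^{2}\right) + T} = - \frac{7}{T + W + W^{2}}$)
$K = -270084$ ($K = \left(-6\right) 45014 = -270084$)
$\frac{6252 - 44777}{d{\left(f{\left(M{\left(-4 \right)},-1 \right)} \right)} + K} = \frac{6252 - 44777}{4 \left(- \frac{7}{-4 - 1 + \left(-1\right)^{2}}\right) - 270084} = - \frac{38525}{4 \left(- \frac{7}{-4 - 1 + 1}\right) - 270084} = - \frac{38525}{4 \left(- \frac{7}{-4}\right) - 270084} = - \frac{38525}{4 \left(\left(-7\right) \left(- \frac{1}{4}\right)\right) - 270084} = - \frac{38525}{4 \cdot \frac{7}{4} - 270084} = - \frac{38525}{7 - 270084} = - \frac{38525}{-270077} = \left(-38525\right) \left(- \frac{1}{270077}\right) = \frac{575}{4031}$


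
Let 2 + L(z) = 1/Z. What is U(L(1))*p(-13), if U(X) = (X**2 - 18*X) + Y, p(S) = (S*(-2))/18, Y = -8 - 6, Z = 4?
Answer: 4277/144 ≈ 29.701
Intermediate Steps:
L(z) = -7/4 (L(z) = -2 + 1/4 = -7/4)
Y = -14
p(S) = -S/9 (p(S) = -2*S*(1/18) = -S/9)
U(X) = -14 + X**2 - 18*X (U(X) = (X**2 - 18*X) - 14 = -14 + X**2 - 18*X)
U(L(1))*p(-13) = (-14 + (-7/4)**2 - 18*(-7/4))*(-1/9*(-13)) = (-14 + 49/16 + 63/2)*(13/9) = (329/16)*(13/9) = 4277/144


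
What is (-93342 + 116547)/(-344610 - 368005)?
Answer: -4641/142523 ≈ -0.032563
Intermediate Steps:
(-93342 + 116547)/(-344610 - 368005) = 23205/(-712615) = 23205*(-1/712615) = -4641/142523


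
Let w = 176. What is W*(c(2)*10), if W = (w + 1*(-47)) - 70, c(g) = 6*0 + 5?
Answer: 2950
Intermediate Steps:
c(g) = 5 (c(g) = 0 + 5 = 5)
W = 59 (W = (176 + 1*(-47)) - 70 = (176 - 47) - 70 = 129 - 70 = 59)
W*(c(2)*10) = 59*(5*10) = 59*50 = 2950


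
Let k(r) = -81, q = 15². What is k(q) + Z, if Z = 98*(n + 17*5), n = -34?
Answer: 4917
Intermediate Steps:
q = 225
Z = 4998 (Z = 98*(-34 + 17*5) = 98*(-34 + 85) = 98*51 = 4998)
k(q) + Z = -81 + 4998 = 4917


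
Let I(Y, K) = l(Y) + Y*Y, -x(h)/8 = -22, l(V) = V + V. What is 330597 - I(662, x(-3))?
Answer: -108971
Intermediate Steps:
l(V) = 2*V
x(h) = 176 (x(h) = -8*(-22) = 176)
I(Y, K) = Y**2 + 2*Y (I(Y, K) = 2*Y + Y*Y = 2*Y + Y**2 = Y**2 + 2*Y)
330597 - I(662, x(-3)) = 330597 - 662*(2 + 662) = 330597 - 662*664 = 330597 - 1*439568 = 330597 - 439568 = -108971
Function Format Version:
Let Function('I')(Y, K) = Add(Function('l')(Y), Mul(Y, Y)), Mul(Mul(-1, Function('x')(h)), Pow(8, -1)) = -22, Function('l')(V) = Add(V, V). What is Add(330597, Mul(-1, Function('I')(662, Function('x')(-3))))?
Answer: -108971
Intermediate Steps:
Function('l')(V) = Mul(2, V)
Function('x')(h) = 176 (Function('x')(h) = Mul(-8, -22) = 176)
Function('I')(Y, K) = Add(Pow(Y, 2), Mul(2, Y)) (Function('I')(Y, K) = Add(Mul(2, Y), Mul(Y, Y)) = Add(Mul(2, Y), Pow(Y, 2)) = Add(Pow(Y, 2), Mul(2, Y)))
Add(330597, Mul(-1, Function('I')(662, Function('x')(-3)))) = Add(330597, Mul(-1, Mul(662, Add(2, 662)))) = Add(330597, Mul(-1, Mul(662, 664))) = Add(330597, Mul(-1, 439568)) = Add(330597, -439568) = -108971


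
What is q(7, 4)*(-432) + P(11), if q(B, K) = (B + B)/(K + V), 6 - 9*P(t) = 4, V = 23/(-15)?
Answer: -816406/333 ≈ -2451.7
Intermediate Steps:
V = -23/15 (V = 23*(-1/15) = -23/15 ≈ -1.5333)
P(t) = 2/9 (P(t) = ⅔ - ⅑*4 = ⅔ - 4/9 = 2/9)
q(B, K) = 2*B/(-23/15 + K) (q(B, K) = (B + B)/(K - 23/15) = (2*B)/(-23/15 + K) = 2*B/(-23/15 + K))
q(7, 4)*(-432) + P(11) = (30*7/(-23 + 15*4))*(-432) + 2/9 = (30*7/(-23 + 60))*(-432) + 2/9 = (30*7/37)*(-432) + 2/9 = (30*7*(1/37))*(-432) + 2/9 = (210/37)*(-432) + 2/9 = -90720/37 + 2/9 = -816406/333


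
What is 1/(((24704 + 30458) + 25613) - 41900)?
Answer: 1/38875 ≈ 2.5723e-5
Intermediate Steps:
1/(((24704 + 30458) + 25613) - 41900) = 1/((55162 + 25613) - 41900) = 1/(80775 - 41900) = 1/38875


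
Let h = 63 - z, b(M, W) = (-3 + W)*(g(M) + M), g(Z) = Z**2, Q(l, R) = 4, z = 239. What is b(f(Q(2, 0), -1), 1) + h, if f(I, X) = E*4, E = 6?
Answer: -1376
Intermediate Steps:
f(I, X) = 24 (f(I, X) = 6*4 = 24)
b(M, W) = (-3 + W)*(M + M**2) (b(M, W) = (-3 + W)*(M**2 + M) = (-3 + W)*(M + M**2))
h = -176 (h = 63 - 1*239 = 63 - 239 = -176)
b(f(Q(2, 0), -1), 1) + h = 24*(-3 + 1 - 3*24 + 24*1) - 176 = 24*(-3 + 1 - 72 + 24) - 176 = 24*(-50) - 176 = -1200 - 176 = -1376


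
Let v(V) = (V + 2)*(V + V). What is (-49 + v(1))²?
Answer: 1849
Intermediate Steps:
v(V) = 2*V*(2 + V) (v(V) = (2 + V)*(2*V) = 2*V*(2 + V))
(-49 + v(1))² = (-49 + 2*1*(2 + 1))² = (-49 + 2*1*3)² = (-49 + 6)² = (-43)² = 1849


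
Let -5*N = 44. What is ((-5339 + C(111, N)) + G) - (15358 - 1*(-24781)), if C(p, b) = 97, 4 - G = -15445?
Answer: -29932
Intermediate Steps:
G = 15449 (G = 4 - 1*(-15445) = 4 + 15445 = 15449)
N = -44/5 (N = -⅕*44 = -44/5 ≈ -8.8000)
((-5339 + C(111, N)) + G) - (15358 - 1*(-24781)) = ((-5339 + 97) + 15449) - (15358 - 1*(-24781)) = (-5242 + 15449) - (15358 + 24781) = 10207 - 1*40139 = 10207 - 40139 = -29932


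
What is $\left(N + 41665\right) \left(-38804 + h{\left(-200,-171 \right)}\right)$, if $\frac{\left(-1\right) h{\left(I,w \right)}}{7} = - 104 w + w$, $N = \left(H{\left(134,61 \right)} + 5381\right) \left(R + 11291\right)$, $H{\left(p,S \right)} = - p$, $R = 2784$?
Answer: $-11977716633050$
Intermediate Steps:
$N = 73851525$ ($N = \left(\left(-1\right) 134 + 5381\right) \left(2784 + 11291\right) = \left(-134 + 5381\right) 14075 = 5247 \cdot 14075 = 73851525$)
$h{\left(I,w \right)} = 721 w$ ($h{\left(I,w \right)} = - 7 \left(- 104 w + w\right) = - 7 \left(- 103 w\right) = 721 w$)
$\left(N + 41665\right) \left(-38804 + h{\left(-200,-171 \right)}\right) = \left(73851525 + 41665\right) \left(-38804 + 721 \left(-171\right)\right) = 73893190 \left(-38804 - 123291\right) = 73893190 \left(-162095\right) = -11977716633050$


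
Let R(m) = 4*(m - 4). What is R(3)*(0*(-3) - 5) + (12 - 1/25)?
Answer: 799/25 ≈ 31.960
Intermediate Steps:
R(m) = -16 + 4*m (R(m) = 4*(-4 + m) = -16 + 4*m)
R(3)*(0*(-3) - 5) + (12 - 1/25) = (-16 + 4*3)*(0*(-3) - 5) + (12 - 1/25) = (-16 + 12)*(0 - 5) + (12 - 1*1/25) = -4*(-5) + (12 - 1/25) = 20 + 299/25 = 799/25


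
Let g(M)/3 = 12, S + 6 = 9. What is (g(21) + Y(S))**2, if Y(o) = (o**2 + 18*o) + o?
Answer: 10404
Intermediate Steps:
S = 3 (S = -6 + 9 = 3)
g(M) = 36 (g(M) = 3*12 = 36)
Y(o) = o**2 + 19*o
(g(21) + Y(S))**2 = (36 + 3*(19 + 3))**2 = (36 + 3*22)**2 = (36 + 66)**2 = 102**2 = 10404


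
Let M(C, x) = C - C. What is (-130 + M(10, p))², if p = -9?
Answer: 16900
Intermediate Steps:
M(C, x) = 0
(-130 + M(10, p))² = (-130 + 0)² = (-130)² = 16900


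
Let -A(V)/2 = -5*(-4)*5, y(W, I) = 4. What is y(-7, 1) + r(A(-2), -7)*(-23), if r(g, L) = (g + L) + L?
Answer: 4926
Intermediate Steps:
A(V) = -200 (A(V) = -2*(-5*(-4))*5 = -40*5 = -2*100 = -200)
r(g, L) = g + 2*L (r(g, L) = (L + g) + L = g + 2*L)
y(-7, 1) + r(A(-2), -7)*(-23) = 4 + (-200 + 2*(-7))*(-23) = 4 + (-200 - 14)*(-23) = 4 - 214*(-23) = 4 + 4922 = 4926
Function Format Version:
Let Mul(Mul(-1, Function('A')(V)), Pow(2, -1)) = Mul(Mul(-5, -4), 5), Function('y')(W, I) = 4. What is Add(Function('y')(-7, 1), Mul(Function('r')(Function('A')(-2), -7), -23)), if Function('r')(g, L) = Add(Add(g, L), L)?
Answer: 4926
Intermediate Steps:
Function('A')(V) = -200 (Function('A')(V) = Mul(-2, Mul(Mul(-5, -4), 5)) = Mul(-2, Mul(20, 5)) = Mul(-2, 100) = -200)
Function('r')(g, L) = Add(g, Mul(2, L)) (Function('r')(g, L) = Add(Add(L, g), L) = Add(g, Mul(2, L)))
Add(Function('y')(-7, 1), Mul(Function('r')(Function('A')(-2), -7), -23)) = Add(4, Mul(Add(-200, Mul(2, -7)), -23)) = Add(4, Mul(Add(-200, -14), -23)) = Add(4, Mul(-214, -23)) = Add(4, 4922) = 4926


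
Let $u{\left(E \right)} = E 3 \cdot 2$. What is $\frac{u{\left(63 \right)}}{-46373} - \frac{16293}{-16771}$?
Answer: $\frac{749215851}{777721583} \approx 0.96335$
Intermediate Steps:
$u{\left(E \right)} = 6 E$ ($u{\left(E \right)} = E 6 = 6 E$)
$\frac{u{\left(63 \right)}}{-46373} - \frac{16293}{-16771} = \frac{6 \cdot 63}{-46373} - \frac{16293}{-16771} = 378 \left(- \frac{1}{46373}\right) - - \frac{16293}{16771} = - \frac{378}{46373} + \frac{16293}{16771} = \frac{749215851}{777721583}$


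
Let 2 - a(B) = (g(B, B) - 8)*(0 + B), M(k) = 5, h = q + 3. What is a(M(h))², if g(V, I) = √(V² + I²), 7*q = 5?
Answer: 3014 - 2100*√2 ≈ 44.151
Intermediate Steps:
q = 5/7 (q = (⅐)*5 = 5/7 ≈ 0.71429)
g(V, I) = √(I² + V²)
h = 26/7 (h = 5/7 + 3 = 26/7 ≈ 3.7143)
a(B) = 2 - B*(-8 + √2*√(B²)) (a(B) = 2 - (√(B² + B²) - 8)*(0 + B) = 2 - (√(2*B²) - 8)*B = 2 - (√2*√(B²) - 8)*B = 2 - (-8 + √2*√(B²))*B = 2 - B*(-8 + √2*√(B²)))
a(M(h))² = (2 + 8*5 - 1*5*√2*√(5²))² = (2 + 40 - 1*5*√2*√25)² = (2 + 40 - 1*5*√2*5)² = (2 + 40 - 25*√2)² = (42 - 25*√2)²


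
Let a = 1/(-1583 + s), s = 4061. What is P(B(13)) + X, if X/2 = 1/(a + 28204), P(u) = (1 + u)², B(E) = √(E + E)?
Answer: 1887021807/69889513 + 2*√26 ≈ 37.198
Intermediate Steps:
a = 1/2478 (a = 1/(-1583 + 4061) = 1/2478 ≈ 0.00040355)
B(E) = √2*√E (B(E) = √(2*E) = √2*√E)
X = 4956/69889513 (X = 2/(1/2478 + 28204) = 2/(69889513/2478) = 2*(2478/69889513) = 4956/69889513 ≈ 7.0912e-5)
P(B(13)) + X = (1 + √2*√13)² + 4956/69889513 = (1 + √26)² + 4956/69889513 = 4956/69889513 + (1 + √26)²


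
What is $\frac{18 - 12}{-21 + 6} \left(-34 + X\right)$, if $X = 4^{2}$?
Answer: $\frac{36}{5} \approx 7.2$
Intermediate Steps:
$X = 16$
$\frac{18 - 12}{-21 + 6} \left(-34 + X\right) = \frac{18 - 12}{-21 + 6} \left(-34 + 16\right) = \frac{6}{-15} \left(-18\right) = 6 \left(- \frac{1}{15}\right) \left(-18\right) = \left(- \frac{2}{5}\right) \left(-18\right) = \frac{36}{5}$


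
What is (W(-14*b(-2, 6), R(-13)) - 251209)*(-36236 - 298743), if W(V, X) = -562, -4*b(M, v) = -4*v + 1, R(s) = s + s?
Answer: 84337997809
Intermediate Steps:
R(s) = 2*s
b(M, v) = -1/4 + v (b(M, v) = -(-4*v + 1)/4 = -(1 - 4*v)/4 = -1/4 + v)
(W(-14*b(-2, 6), R(-13)) - 251209)*(-36236 - 298743) = (-562 - 251209)*(-36236 - 298743) = -251771*(-334979) = 84337997809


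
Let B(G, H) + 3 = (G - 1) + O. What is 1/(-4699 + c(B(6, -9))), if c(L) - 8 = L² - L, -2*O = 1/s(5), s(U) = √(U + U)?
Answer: -7502360/35178378121 + 240*√10/35178378121 ≈ -0.00021324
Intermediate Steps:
s(U) = √2*√U (s(U) = √(2*U) = √2*√U)
O = -√10/20 (O = -√10/10/2 = -√10/20 ≈ -0.15811)
B(G, H) = -4 + G - √10/20 (B(G, H) = -3 + ((G - 1) - √10/20) = -3 + ((-1 + G) - √10/20) = -3 + (-1 + G - √10/20) = -4 + G - √10/20)
c(L) = 8 + L² - L (c(L) = 8 + (L² - L) = 8 + L² - L)
1/(-4699 + c(B(6, -9))) = 1/(-4699 + (8 + (-4 + 6 - √10/20)² - (-4 + 6 - √10/20))) = 1/(-4699 + (8 + (2 - √10/20)² - (2 - √10/20))) = 1/(-4699 + (8 + (2 - √10/20)² + (-2 + √10/20))) = 1/(-4699 + (6 + (2 - √10/20)² + √10/20)) = 1/(-4693 + (2 - √10/20)² + √10/20)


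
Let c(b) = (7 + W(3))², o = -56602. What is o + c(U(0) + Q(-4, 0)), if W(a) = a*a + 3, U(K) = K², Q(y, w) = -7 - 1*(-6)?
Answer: -56241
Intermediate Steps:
Q(y, w) = -1 (Q(y, w) = -7 + 6 = -1)
W(a) = 3 + a² (W(a) = a² + 3 = 3 + a²)
c(b) = 361 (c(b) = (7 + (3 + 3²))² = (7 + (3 + 9))² = (7 + 12)² = 19² = 361)
o + c(U(0) + Q(-4, 0)) = -56602 + 361 = -56241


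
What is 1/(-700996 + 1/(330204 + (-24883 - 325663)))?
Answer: -20342/14259660633 ≈ -1.4265e-6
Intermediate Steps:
1/(-700996 + 1/(330204 + (-24883 - 325663))) = 1/(-700996 + 1/(330204 - 350546)) = 1/(-700996 + 1/(-20342)) = 1/(-700996 - 1/20342) = 1/(-14259660633/20342) = -20342/14259660633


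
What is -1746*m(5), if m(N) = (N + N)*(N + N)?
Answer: -174600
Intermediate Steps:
m(N) = 4*N² (m(N) = (2*N)*(2*N) = 4*N²)
-1746*m(5) = -6984*5² = -6984*25 = -1746*100 = -174600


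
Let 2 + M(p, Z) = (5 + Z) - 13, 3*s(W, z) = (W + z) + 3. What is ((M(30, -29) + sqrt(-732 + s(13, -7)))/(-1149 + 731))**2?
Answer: 18/3971 - 1053*I/87362 ≈ 0.0045329 - 0.012053*I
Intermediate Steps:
s(W, z) = 1 + W/3 + z/3 (s(W, z) = ((W + z) + 3)/3 = (3 + W + z)/3 = 1 + W/3 + z/3)
M(p, Z) = -10 + Z (M(p, Z) = -2 + ((5 + Z) - 13) = -2 + (-8 + Z) = -10 + Z)
((M(30, -29) + sqrt(-732 + s(13, -7)))/(-1149 + 731))**2 = (((-10 - 29) + sqrt(-732 + (1 + (1/3)*13 + (1/3)*(-7))))/(-1149 + 731))**2 = ((-39 + sqrt(-732 + (1 + 13/3 - 7/3)))/(-418))**2 = ((-39 + sqrt(-732 + 3))*(-1/418))**2 = ((-39 + sqrt(-729))*(-1/418))**2 = ((-39 + 27*I)*(-1/418))**2 = (39/418 - 27*I/418)**2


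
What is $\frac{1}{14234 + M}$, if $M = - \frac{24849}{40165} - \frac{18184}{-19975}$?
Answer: $\frac{160459175}{2284022697267} \approx 7.0253 \cdot 10^{-5}$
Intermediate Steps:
$M = \frac{46800317}{160459175}$ ($M = \left(-24849\right) \frac{1}{40165} - - \frac{18184}{19975} = - \frac{24849}{40165} + \frac{18184}{19975} = \frac{46800317}{160459175} \approx 0.29167$)
$\frac{1}{14234 + M} = \frac{1}{14234 + \frac{46800317}{160459175}} = \frac{1}{\frac{2284022697267}{160459175}} = \frac{160459175}{2284022697267}$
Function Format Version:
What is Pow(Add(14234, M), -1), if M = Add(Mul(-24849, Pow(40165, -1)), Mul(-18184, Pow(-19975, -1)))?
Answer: Rational(160459175, 2284022697267) ≈ 7.0253e-5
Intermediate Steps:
M = Rational(46800317, 160459175) (M = Add(Mul(-24849, Rational(1, 40165)), Mul(-18184, Rational(-1, 19975))) = Add(Rational(-24849, 40165), Rational(18184, 19975)) = Rational(46800317, 160459175) ≈ 0.29167)
Pow(Add(14234, M), -1) = Pow(Add(14234, Rational(46800317, 160459175)), -1) = Pow(Rational(2284022697267, 160459175), -1) = Rational(160459175, 2284022697267)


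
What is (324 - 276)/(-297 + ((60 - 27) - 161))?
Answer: -48/425 ≈ -0.11294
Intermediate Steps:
(324 - 276)/(-297 + ((60 - 27) - 161)) = 48/(-297 + (33 - 161)) = 48/(-297 - 128) = 48/(-425) = 48*(-1/425) = -48/425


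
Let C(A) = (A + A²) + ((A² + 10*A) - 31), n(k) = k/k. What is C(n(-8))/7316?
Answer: -9/3658 ≈ -0.0024604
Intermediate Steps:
n(k) = 1
C(A) = -31 + 2*A² + 11*A (C(A) = (A + A²) + (-31 + A² + 10*A) = -31 + 2*A² + 11*A)
C(n(-8))/7316 = (-31 + 2*1² + 11*1)/7316 = (-31 + 2*1 + 11)*(1/7316) = (-31 + 2 + 11)*(1/7316) = -18*1/7316 = -9/3658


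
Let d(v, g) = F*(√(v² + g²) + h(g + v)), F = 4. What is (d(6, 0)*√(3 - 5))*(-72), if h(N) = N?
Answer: -3456*I*√2 ≈ -4887.5*I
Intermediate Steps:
d(v, g) = 4*g + 4*v + 4*√(g² + v²) (d(v, g) = 4*(√(v² + g²) + (g + v)) = 4*(√(g² + v²) + (g + v)) = 4*(g + v + √(g² + v²)) = 4*g + 4*v + 4*√(g² + v²))
(d(6, 0)*√(3 - 5))*(-72) = ((4*0 + 4*6 + 4*√(0² + 6²))*√(3 - 5))*(-72) = ((0 + 24 + 4*√(0 + 36))*√(-2))*(-72) = ((0 + 24 + 4*√36)*(I*√2))*(-72) = ((0 + 24 + 4*6)*(I*√2))*(-72) = ((0 + 24 + 24)*(I*√2))*(-72) = (48*(I*√2))*(-72) = (48*I*√2)*(-72) = -3456*I*√2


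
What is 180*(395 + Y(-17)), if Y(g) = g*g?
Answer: 123120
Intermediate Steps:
Y(g) = g²
180*(395 + Y(-17)) = 180*(395 + (-17)²) = 180*(395 + 289) = 180*684 = 123120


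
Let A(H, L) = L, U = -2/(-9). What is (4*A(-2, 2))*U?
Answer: 16/9 ≈ 1.7778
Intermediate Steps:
U = 2/9 (U = -2*(-⅑) = 2/9 ≈ 0.22222)
(4*A(-2, 2))*U = (4*2)*(2/9) = 8*(2/9) = 16/9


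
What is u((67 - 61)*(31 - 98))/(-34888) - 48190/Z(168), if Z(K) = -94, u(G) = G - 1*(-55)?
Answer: 840642669/1639736 ≈ 512.67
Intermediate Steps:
u(G) = 55 + G (u(G) = G + 55 = 55 + G)
u((67 - 61)*(31 - 98))/(-34888) - 48190/Z(168) = (55 + (67 - 61)*(31 - 98))/(-34888) - 48190/(-94) = (55 + 6*(-67))*(-1/34888) - 48190*(-1/94) = (55 - 402)*(-1/34888) + 24095/47 = -347*(-1/34888) + 24095/47 = 347/34888 + 24095/47 = 840642669/1639736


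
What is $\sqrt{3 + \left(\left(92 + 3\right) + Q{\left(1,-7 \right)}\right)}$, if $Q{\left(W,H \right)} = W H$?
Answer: $\sqrt{91} \approx 9.5394$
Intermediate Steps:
$Q{\left(W,H \right)} = H W$
$\sqrt{3 + \left(\left(92 + 3\right) + Q{\left(1,-7 \right)}\right)} = \sqrt{3 + \left(\left(92 + 3\right) - 7\right)} = \sqrt{3 + \left(95 - 7\right)} = \sqrt{3 + 88} = \sqrt{91}$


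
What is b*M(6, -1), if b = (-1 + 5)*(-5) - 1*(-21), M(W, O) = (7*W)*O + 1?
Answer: -41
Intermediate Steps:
M(W, O) = 1 + 7*O*W (M(W, O) = 7*O*W + 1 = 1 + 7*O*W)
b = 1 (b = 4*(-5) + 21 = -20 + 21 = 1)
b*M(6, -1) = 1*(1 + 7*(-1)*6) = 1*(1 - 42) = 1*(-41) = -41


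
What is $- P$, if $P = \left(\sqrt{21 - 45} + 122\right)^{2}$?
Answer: $-14860 - 488 i \sqrt{6} \approx -14860.0 - 1195.4 i$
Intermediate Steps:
$P = \left(122 + 2 i \sqrt{6}\right)^{2}$ ($P = \left(\sqrt{-24} + 122\right)^{2} = \left(2 i \sqrt{6} + 122\right)^{2} = \left(122 + 2 i \sqrt{6}\right)^{2} \approx 14860.0 + 1195.4 i$)
$- P = - (14860 + 488 i \sqrt{6}) = -14860 - 488 i \sqrt{6}$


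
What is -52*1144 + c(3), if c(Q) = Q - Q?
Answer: -59488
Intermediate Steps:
c(Q) = 0
-52*1144 + c(3) = -52*1144 + 0 = -59488 + 0 = -59488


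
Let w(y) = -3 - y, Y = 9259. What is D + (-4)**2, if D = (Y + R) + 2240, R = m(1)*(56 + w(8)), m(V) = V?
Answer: 11560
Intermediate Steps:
R = 45 (R = 1*(56 + (-3 - 1*8)) = 1*(56 + (-3 - 8)) = 1*(56 - 11) = 1*45 = 45)
D = 11544 (D = (9259 + 45) + 2240 = 9304 + 2240 = 11544)
D + (-4)**2 = 11544 + (-4)**2 = 11544 + 16 = 11560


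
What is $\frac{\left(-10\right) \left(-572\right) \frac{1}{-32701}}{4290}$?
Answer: $- \frac{4}{98103} \approx -4.0773 \cdot 10^{-5}$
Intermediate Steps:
$\frac{\left(-10\right) \left(-572\right) \frac{1}{-32701}}{4290} = 5720 \left(- \frac{1}{32701}\right) \frac{1}{4290} = \left(- \frac{5720}{32701}\right) \frac{1}{4290} = - \frac{4}{98103}$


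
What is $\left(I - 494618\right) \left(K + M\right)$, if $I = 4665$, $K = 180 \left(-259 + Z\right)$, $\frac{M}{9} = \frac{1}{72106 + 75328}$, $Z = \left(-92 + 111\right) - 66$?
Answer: $\frac{3978744037148583}{147434} \approx 2.6987 \cdot 10^{10}$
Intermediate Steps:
$Z = -47$ ($Z = 19 - 66 = -47$)
$M = \frac{9}{147434}$ ($M = \frac{9}{72106 + 75328} = \frac{9}{147434} \approx 6.1044 \cdot 10^{-5}$)
$K = -55080$ ($K = 180 \left(-259 - 47\right) = 180 \left(-306\right) = -55080$)
$\left(I - 494618\right) \left(K + M\right) = \left(4665 - 494618\right) \left(-55080 + \frac{9}{147434}\right) = \left(-489953\right) \left(- \frac{8120664711}{147434}\right) = \frac{3978744037148583}{147434}$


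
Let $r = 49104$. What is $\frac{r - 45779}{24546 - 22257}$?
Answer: $\frac{475}{327} \approx 1.4526$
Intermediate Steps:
$\frac{r - 45779}{24546 - 22257} = \frac{49104 - 45779}{24546 - 22257} = \frac{3325}{2289} = 3325 \cdot \frac{1}{2289} = \frac{475}{327}$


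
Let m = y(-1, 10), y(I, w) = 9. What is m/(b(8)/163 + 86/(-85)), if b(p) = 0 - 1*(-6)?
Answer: -124695/13508 ≈ -9.2312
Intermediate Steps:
b(p) = 6 (b(p) = 0 + 6 = 6)
m = 9
m/(b(8)/163 + 86/(-85)) = 9/(6/163 + 86/(-85)) = 9/(6*(1/163) + 86*(-1/85)) = 9/(6/163 - 86/85) = 9/(-13508/13855) = -13855/13508*9 = -124695/13508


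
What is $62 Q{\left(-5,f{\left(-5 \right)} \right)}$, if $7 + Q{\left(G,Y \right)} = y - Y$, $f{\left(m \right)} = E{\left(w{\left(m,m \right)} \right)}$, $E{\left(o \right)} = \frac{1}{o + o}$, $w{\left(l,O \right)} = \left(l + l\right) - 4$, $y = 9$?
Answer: $\frac{1767}{14} \approx 126.21$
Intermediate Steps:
$w{\left(l,O \right)} = -4 + 2 l$ ($w{\left(l,O \right)} = 2 l - 4 = -4 + 2 l$)
$E{\left(o \right)} = \frac{1}{2 o}$
$f{\left(m \right)} = \frac{1}{2 \left(-4 + 2 m\right)}$
$Q{\left(G,Y \right)} = 2 - Y$ ($Q{\left(G,Y \right)} = -7 - \left(-9 + Y\right) = 2 - Y$)
$62 Q{\left(-5,f{\left(-5 \right)} \right)} = 62 \left(2 - \frac{1}{4 \left(-2 - 5\right)}\right) = 62 \left(2 - \frac{1}{4 \left(-7\right)}\right) = 62 \left(2 - \frac{1}{4} \left(- \frac{1}{7}\right)\right) = 62 \left(2 - - \frac{1}{28}\right) = 62 \left(2 + \frac{1}{28}\right) = 62 \cdot \frac{57}{28} = \frac{1767}{14}$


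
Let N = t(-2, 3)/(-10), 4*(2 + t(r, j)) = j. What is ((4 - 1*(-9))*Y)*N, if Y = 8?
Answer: 13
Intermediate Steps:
t(r, j) = -2 + j/4
N = 1/8 (N = (-2 + (1/4)*3)/(-10) = -(-2 + 3/4)/10 = -1/10*(-5/4) = 1/8 ≈ 0.12500)
((4 - 1*(-9))*Y)*N = ((4 - 1*(-9))*8)*(1/8) = ((4 + 9)*8)*(1/8) = (13*8)*(1/8) = 104*(1/8) = 13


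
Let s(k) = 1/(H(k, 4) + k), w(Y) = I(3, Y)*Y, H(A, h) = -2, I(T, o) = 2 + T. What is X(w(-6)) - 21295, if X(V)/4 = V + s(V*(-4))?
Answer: -1263483/59 ≈ -21415.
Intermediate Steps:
w(Y) = 5*Y (w(Y) = (2 + 3)*Y = 5*Y)
s(k) = 1/(-2 + k)
X(V) = 4*V + 4/(-2 - 4*V) (X(V) = 4*(V + 1/(-2 + V*(-4))) = 4*(V + 1/(-2 - 4*V)) = 4*V + 4/(-2 - 4*V))
X(w(-6)) - 21295 = 2*(-1 + 2*(5*(-6))*(1 + 2*(5*(-6))))/(1 + 2*(5*(-6))) - 21295 = 2*(-1 + 2*(-30)*(1 + 2*(-30)))/(1 + 2*(-30)) - 21295 = 2*(-1 + 2*(-30)*(1 - 60))/(1 - 60) - 21295 = 2*(-1 + 2*(-30)*(-59))/(-59) - 21295 = 2*(-1/59)*(-1 + 3540) - 21295 = 2*(-1/59)*3539 - 21295 = -7078/59 - 21295 = -1263483/59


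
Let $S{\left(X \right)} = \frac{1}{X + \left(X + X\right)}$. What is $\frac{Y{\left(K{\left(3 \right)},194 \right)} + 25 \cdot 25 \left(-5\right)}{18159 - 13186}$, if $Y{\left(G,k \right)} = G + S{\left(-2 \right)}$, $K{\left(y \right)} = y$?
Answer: $- \frac{18733}{29838} \approx -0.62782$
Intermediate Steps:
$S{\left(X \right)} = \frac{1}{3 X}$ ($S{\left(X \right)} = \frac{1}{X + 2 X} = \frac{1}{3 X}$)
$Y{\left(G,k \right)} = - \frac{1}{6} + G$ ($Y{\left(G,k \right)} = G + \frac{1}{3 \left(-2\right)} = G + \frac{1}{3} \left(- \frac{1}{2}\right) = G - \frac{1}{6} = - \frac{1}{6} + G$)
$\frac{Y{\left(K{\left(3 \right)},194 \right)} + 25 \cdot 25 \left(-5\right)}{18159 - 13186} = \frac{\left(- \frac{1}{6} + 3\right) + 25 \cdot 25 \left(-5\right)}{18159 - 13186} = \frac{\frac{17}{6} + 625 \left(-5\right)}{4973} = \left(\frac{17}{6} - 3125\right) \frac{1}{4973} = \left(- \frac{18733}{6}\right) \frac{1}{4973} = - \frac{18733}{29838}$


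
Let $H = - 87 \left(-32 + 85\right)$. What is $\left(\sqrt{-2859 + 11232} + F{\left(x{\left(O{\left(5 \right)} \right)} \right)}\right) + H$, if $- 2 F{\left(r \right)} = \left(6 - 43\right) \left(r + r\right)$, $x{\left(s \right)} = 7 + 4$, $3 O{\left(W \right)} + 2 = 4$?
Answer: $-4204 + \sqrt{8373} \approx -4112.5$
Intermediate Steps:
$O{\left(W \right)} = \frac{2}{3}$ ($O{\left(W \right)} = - \frac{2}{3} + \frac{1}{3} \cdot 4 = - \frac{2}{3} + \frac{4}{3} = \frac{2}{3}$)
$x{\left(s \right)} = 11$
$F{\left(r \right)} = 37 r$ ($F{\left(r \right)} = - \frac{\left(6 - 43\right) \left(r + r\right)}{2} = - \frac{\left(-37\right) 2 r}{2} = - \frac{\left(-74\right) r}{2} = 37 r$)
$H = -4611$ ($H = \left(-87\right) 53 = -4611$)
$\left(\sqrt{-2859 + 11232} + F{\left(x{\left(O{\left(5 \right)} \right)} \right)}\right) + H = \left(\sqrt{-2859 + 11232} + 37 \cdot 11\right) - 4611 = \left(\sqrt{8373} + 407\right) - 4611 = \left(407 + \sqrt{8373}\right) - 4611 = -4204 + \sqrt{8373}$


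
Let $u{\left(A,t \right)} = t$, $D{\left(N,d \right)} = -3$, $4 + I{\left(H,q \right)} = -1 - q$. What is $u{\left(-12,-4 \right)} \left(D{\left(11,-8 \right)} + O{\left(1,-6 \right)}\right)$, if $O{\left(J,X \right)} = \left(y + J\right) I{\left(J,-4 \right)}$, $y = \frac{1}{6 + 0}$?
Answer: $\frac{50}{3} \approx 16.667$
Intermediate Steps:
$I{\left(H,q \right)} = -5 - q$ ($I{\left(H,q \right)} = -4 - \left(1 + q\right) = -5 - q$)
$y = \frac{1}{6} \approx 0.16667$
$O{\left(J,X \right)} = - \frac{1}{6} - J$ ($O{\left(J,X \right)} = \left(\frac{1}{6} + J\right) \left(-5 - -4\right) = \left(\frac{1}{6} + J\right) \left(-5 + 4\right) = \left(\frac{1}{6} + J\right) \left(-1\right) = - \frac{1}{6} - J$)
$u{\left(-12,-4 \right)} \left(D{\left(11,-8 \right)} + O{\left(1,-6 \right)}\right) = - 4 \left(-3 - \frac{7}{6}\right) = \left(-4\right) \left(- \frac{25}{6}\right) = \frac{50}{3}$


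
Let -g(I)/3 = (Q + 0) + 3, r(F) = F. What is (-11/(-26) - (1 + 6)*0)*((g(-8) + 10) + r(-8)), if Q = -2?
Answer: -11/26 ≈ -0.42308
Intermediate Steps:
g(I) = -3 (g(I) = -3*((-2 + 0) + 3) = -3*(-2 + 3) = -3*1 = -3)
(-11/(-26) - (1 + 6)*0)*((g(-8) + 10) + r(-8)) = (-11/(-26) - (1 + 6)*0)*((-3 + 10) - 8) = (-11*(-1/26) - 7*0)*(7 - 8) = (11/26 - 1*0)*(-1) = (11/26 + 0)*(-1) = (11/26)*(-1) = -11/26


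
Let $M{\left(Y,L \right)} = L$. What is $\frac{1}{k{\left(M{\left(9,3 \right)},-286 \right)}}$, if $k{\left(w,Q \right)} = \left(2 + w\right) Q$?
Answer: $- \frac{1}{1430} \approx -0.0006993$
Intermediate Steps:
$k{\left(w,Q \right)} = Q \left(2 + w\right)$
$\frac{1}{k{\left(M{\left(9,3 \right)},-286 \right)}} = \frac{1}{\left(-286\right) \left(2 + 3\right)} = \frac{1}{\left(-286\right) 5} = \frac{1}{-1430} = - \frac{1}{1430}$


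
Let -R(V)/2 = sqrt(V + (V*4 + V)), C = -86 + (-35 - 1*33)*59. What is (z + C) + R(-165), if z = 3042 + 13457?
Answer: 12401 - 6*I*sqrt(110) ≈ 12401.0 - 62.929*I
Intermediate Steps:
z = 16499
C = -4098 (C = -86 + (-35 - 33)*59 = -86 - 68*59 = -86 - 4012 = -4098)
R(V) = -2*sqrt(6)*sqrt(V) (R(V) = -2*sqrt(V + (V*4 + V)) = -2*sqrt(V + (4*V + V)) = -2*sqrt(V + 5*V) = -2*sqrt(6)*sqrt(V))
(z + C) + R(-165) = (16499 - 4098) - 2*sqrt(6)*sqrt(-165) = 12401 - 2*sqrt(6)*I*sqrt(165) = 12401 - 6*I*sqrt(110)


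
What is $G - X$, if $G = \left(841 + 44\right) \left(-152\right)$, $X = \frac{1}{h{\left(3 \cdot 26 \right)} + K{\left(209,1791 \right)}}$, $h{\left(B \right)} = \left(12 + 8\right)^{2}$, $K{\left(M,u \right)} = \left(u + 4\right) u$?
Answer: $- \frac{432514757401}{3215245} \approx -1.3452 \cdot 10^{5}$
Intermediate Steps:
$K{\left(M,u \right)} = u \left(4 + u\right)$ ($K{\left(M,u \right)} = \left(4 + u\right) u = u \left(4 + u\right)$)
$h{\left(B \right)} = 400$ ($h{\left(B \right)} = 20^{2} = 400$)
$X = \frac{1}{3215245}$ ($X = \frac{1}{400 + 1791 \left(4 + 1791\right)} = \frac{1}{400 + 1791 \cdot 1795} = \frac{1}{400 + 3214845} = \frac{1}{3215245} \approx 3.1102 \cdot 10^{-7}$)
$G = -134520$ ($G = 885 \left(-152\right) = -134520$)
$G - X = -134520 - \frac{1}{3215245} = - \frac{432514757401}{3215245}$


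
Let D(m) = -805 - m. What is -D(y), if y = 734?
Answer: 1539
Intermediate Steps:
-D(y) = -(-805 - 1*734) = -(-805 - 734) = -1*(-1539) = 1539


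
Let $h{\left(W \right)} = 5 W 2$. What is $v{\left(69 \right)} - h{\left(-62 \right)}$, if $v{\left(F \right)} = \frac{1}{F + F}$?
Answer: $\frac{85561}{138} \approx 620.01$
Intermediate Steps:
$v{\left(F \right)} = \frac{1}{2 F}$
$h{\left(W \right)} = 10 W$
$v{\left(69 \right)} - h{\left(-62 \right)} = \frac{1}{2 \cdot 69} - 10 \left(-62\right) = \frac{1}{2} \cdot \frac{1}{69} - -620 = \frac{1}{138} + 620 = \frac{85561}{138}$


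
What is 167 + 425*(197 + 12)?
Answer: 88992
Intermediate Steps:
167 + 425*(197 + 12) = 167 + 425*209 = 167 + 88825 = 88992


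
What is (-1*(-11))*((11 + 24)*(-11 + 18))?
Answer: 2695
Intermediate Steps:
(-1*(-11))*((11 + 24)*(-11 + 18)) = 11*(35*7) = 11*245 = 2695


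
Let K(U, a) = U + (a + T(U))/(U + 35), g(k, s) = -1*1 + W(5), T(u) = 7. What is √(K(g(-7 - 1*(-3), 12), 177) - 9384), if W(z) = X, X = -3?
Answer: 6*I*√250449/31 ≈ 96.861*I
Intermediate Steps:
W(z) = -3
g(k, s) = -4 (g(k, s) = -1*1 - 3 = -1 - 3 = -4)
K(U, a) = U + (7 + a)/(35 + U) (K(U, a) = U + (a + 7)/(U + 35) = U + (7 + a)/(35 + U))
√(K(g(-7 - 1*(-3), 12), 177) - 9384) = √((7 + 177 + (-4)² + 35*(-4))/(35 - 4) - 9384) = √((7 + 177 + 16 - 140)/31 - 9384) = √((1/31)*60 - 9384) = √(60/31 - 9384) = √(-290844/31) = 6*I*√250449/31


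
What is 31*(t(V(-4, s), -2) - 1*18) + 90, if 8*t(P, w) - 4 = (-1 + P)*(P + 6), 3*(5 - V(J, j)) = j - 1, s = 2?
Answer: -5417/18 ≈ -300.94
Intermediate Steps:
V(J, j) = 16/3 - j/3 (V(J, j) = 5 - (j - 1)/3 = 5 - (-1 + j)/3 = 5 + (⅓ - j/3) = 16/3 - j/3)
t(P, w) = ½ + (-1 + P)*(6 + P)/8 (t(P, w) = ½ + ((-1 + P)*(P + 6))/8 = ½ + ((-1 + P)*(6 + P))/8 = ½ + (-1 + P)*(6 + P)/8)
31*(t(V(-4, s), -2) - 1*18) + 90 = 31*((-¼ + (16/3 - ⅓*2)²/8 + 5*(16/3 - ⅓*2)/8) - 1*18) + 90 = 31*((-¼ + (16/3 - ⅔)²/8 + 5*(16/3 - ⅔)/8) - 18) + 90 = 31*((-¼ + (14/3)²/8 + (5/8)*(14/3)) - 18) + 90 = 31*((-¼ + (⅛)*(196/9) + 35/12) - 18) + 90 = 31*((-¼ + 49/18 + 35/12) - 18) + 90 = 31*(97/18 - 18) + 90 = 31*(-227/18) + 90 = -7037/18 + 90 = -5417/18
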